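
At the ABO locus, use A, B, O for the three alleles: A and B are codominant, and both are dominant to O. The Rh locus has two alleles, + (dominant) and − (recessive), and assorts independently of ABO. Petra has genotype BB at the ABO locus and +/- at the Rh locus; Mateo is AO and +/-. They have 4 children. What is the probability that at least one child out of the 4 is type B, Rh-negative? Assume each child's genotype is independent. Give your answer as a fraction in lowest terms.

1695/4096

ABO cross BB × AO → 1/2 B, 1/2 AB.
Rh cross +/- × +/- → 3/4 Rh+, 1/4 Rh-; so P(type B, Rh-negative) = 1/2 × 1/4 = 1/8 per child.
P(none) = (7/8)^4 = 2401/4096; P(at least one) = 1 − 2401/4096 = 1695/4096.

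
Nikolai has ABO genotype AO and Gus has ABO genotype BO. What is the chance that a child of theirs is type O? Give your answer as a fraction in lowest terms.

1/4

ABO cross AO × BO → offspring phenotypes: 1/4 O, 1/4 A, 1/4 B, 1/4 AB.
So P(type O) = 1/4.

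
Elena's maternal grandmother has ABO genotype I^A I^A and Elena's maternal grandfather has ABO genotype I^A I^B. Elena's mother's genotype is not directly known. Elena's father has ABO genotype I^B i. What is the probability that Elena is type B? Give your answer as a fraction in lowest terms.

1/4

Elena's mother's ABO genotype from I^A I^A × I^A I^B: 1/2 I^A I^A, 1/2 I^A I^B.
Crossing each possibility with the father I^B i and summing P(type B): 1/2·0 + 1/2·1/2 = 1/4.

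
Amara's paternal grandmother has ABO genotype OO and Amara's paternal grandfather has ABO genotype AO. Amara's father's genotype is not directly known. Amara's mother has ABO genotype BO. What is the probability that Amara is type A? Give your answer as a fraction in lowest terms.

1/8

Amara's father's ABO genotype from OO × AO: 1/2 AO, 1/2 OO.
Crossing each possibility with the mother BO and summing P(type A): 1/2·1/4 + 1/2·0 = 1/8.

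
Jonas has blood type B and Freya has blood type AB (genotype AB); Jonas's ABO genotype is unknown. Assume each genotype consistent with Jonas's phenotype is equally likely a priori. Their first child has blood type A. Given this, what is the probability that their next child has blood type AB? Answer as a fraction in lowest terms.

Possible genotypes: Jonas ∈ {BB, BO}; Freya ∈ {AB}.
Weight each parental genotype pair by prior × P(type-A child):
  BO × AB: posterior weight 1; P(next child type AB) = 1/4.
Weighted sum = 1/4.

1/4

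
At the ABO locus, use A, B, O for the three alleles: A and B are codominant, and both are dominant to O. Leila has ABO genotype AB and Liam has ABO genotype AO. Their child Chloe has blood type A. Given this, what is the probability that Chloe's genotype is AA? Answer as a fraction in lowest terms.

Cross AB × AO → 1/4 AA, 1/4 AB, 1/4 AO, 1/4 BO.
Type-A genotypes among offspring: AA (1/4), AO (1/4); total 1/2.
P(AA | type A) = (1/4) / (1/2) = 1/2.

1/2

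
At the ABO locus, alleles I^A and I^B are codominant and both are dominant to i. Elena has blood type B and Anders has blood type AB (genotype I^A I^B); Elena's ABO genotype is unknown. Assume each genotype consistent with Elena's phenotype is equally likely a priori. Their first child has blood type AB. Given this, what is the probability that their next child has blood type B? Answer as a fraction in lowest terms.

Possible genotypes: Elena ∈ {I^B I^B, I^B i}; Anders ∈ {I^A I^B}.
Weight each parental genotype pair by prior × P(type-AB child):
  I^B I^B × I^A I^B: posterior weight 2/3; P(next child type B) = 1/2.
  I^B i × I^A I^B: posterior weight 1/3; P(next child type B) = 1/2.
Weighted sum = 1/2.

1/2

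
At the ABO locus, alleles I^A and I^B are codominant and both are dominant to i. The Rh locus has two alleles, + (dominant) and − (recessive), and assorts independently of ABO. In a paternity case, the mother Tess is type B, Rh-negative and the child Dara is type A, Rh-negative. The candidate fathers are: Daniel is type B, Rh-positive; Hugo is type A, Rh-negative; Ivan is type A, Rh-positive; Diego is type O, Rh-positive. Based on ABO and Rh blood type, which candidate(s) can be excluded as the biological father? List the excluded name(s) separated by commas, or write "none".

A candidate is excluded only if no genotype consistent with his phenotype could produce a type A, Rh-negative child with a type B, Rh-negative mother.
Daniel (type B, Rh+): no genotype consistent with that phenotype can produce a type-A Rh- child with a type-B mother.
Diego (type O, Rh+): no genotype consistent with that phenotype can produce a type-A Rh- child with a type-B mother.

Daniel, Diego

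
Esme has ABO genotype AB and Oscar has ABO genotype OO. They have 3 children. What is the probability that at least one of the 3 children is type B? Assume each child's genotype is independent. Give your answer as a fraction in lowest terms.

ABO cross AB × OO → 1/2 A, 1/2 B.
So P(type B) = 1/2 per child.
P(none) = (1/2)^3 = 1/8; P(at least one) = 1 − 1/8 = 7/8.

7/8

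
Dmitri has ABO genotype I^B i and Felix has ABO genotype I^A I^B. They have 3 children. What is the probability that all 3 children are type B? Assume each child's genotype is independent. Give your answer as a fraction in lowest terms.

ABO cross I^B i × I^A I^B → 1/4 A, 1/2 B, 1/4 AB.
So P(type B) = 1/2 per child.
All 3 independent: (1/2)^3 = 1/8.

1/8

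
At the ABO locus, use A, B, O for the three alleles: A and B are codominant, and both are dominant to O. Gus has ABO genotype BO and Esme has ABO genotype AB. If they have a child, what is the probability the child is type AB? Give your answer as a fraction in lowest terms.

1/4

ABO cross BO × AB → offspring phenotypes: 1/4 A, 1/2 B, 1/4 AB.
So P(type AB) = 1/4.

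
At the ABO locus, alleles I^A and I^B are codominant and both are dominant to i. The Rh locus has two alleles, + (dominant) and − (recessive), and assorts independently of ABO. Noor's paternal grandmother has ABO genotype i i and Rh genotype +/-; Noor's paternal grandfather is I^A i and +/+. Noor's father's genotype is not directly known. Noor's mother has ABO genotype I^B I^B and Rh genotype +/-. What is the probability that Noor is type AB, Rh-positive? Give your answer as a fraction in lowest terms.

7/32

Noor's father's ABO genotype from i i × I^A i: 1/2 I^A i, 1/2 i i.
Crossing each possibility with the mother I^B I^B and summing P(type AB): 1/2·1/2 + 1/2·0 = 1/4.
Similarly for Rh via the father's Rh distribution: P(Rh+) = 7/8.
Independent loci: 1/4 × 7/8 = 7/32.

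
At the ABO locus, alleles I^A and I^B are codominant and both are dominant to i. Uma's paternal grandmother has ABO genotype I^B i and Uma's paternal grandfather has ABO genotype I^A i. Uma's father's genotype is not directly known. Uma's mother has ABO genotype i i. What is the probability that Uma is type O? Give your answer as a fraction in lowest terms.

Uma's father's ABO genotype from I^B i × I^A i: 1/4 I^A I^B, 1/4 I^A i, 1/4 I^B i, 1/4 i i.
Crossing each possibility with the mother i i and summing P(type O): 1/4·0 + 1/4·1/2 + 1/4·1/2 + 1/4·1 = 1/2.

1/2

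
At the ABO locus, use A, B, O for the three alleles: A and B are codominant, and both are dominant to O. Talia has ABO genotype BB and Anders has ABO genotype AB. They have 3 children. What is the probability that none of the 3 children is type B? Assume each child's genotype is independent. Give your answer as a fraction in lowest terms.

ABO cross BB × AB → 1/2 B, 1/2 AB.
So P(type B) = 1/2 per child.
P(not type B) = 1/2 for one child; (1/2)^3 = 1/8.

1/8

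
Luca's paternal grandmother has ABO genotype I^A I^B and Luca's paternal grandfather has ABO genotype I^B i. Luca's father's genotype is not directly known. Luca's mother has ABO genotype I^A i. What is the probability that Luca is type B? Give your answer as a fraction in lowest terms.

1/4

Luca's father's ABO genotype from I^A I^B × I^B i: 1/4 I^A I^B, 1/4 I^A i, 1/4 I^B I^B, 1/4 I^B i.
Crossing each possibility with the mother I^A i and summing P(type B): 1/4·1/4 + 1/4·0 + 1/4·1/2 + 1/4·1/4 = 1/4.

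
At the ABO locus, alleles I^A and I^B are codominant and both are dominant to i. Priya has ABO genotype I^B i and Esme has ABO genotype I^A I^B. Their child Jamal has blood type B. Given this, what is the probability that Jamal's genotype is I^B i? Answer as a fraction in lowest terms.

1/2

Cross I^B i × I^A I^B → 1/4 I^A I^B, 1/4 I^A i, 1/4 I^B I^B, 1/4 I^B i.
Type-B genotypes among offspring: I^B I^B (1/4), I^B i (1/4); total 1/2.
P(I^B i | type B) = (1/4) / (1/2) = 1/2.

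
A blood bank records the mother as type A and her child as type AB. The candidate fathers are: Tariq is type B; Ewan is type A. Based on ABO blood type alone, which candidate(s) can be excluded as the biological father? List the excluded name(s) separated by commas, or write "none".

Ewan

A candidate is excluded only if no genotype consistent with his phenotype could produce a type AB child with a type A mother.
Ewan (type A): no genotype consistent with that phenotype can produce a type-AB child with a type-A mother.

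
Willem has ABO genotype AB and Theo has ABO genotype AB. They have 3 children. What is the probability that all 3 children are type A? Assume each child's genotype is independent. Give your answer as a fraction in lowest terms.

1/64

ABO cross AB × AB → 1/4 A, 1/4 B, 1/2 AB.
So P(type A) = 1/4 per child.
All 3 independent: (1/4)^3 = 1/64.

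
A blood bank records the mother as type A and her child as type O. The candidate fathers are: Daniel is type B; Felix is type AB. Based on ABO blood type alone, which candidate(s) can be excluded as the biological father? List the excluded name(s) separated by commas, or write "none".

A candidate is excluded only if no genotype consistent with his phenotype could produce a type O child with a type A mother.
Felix (type AB): no genotype consistent with that phenotype can produce a type-O child with a type-A mother.

Felix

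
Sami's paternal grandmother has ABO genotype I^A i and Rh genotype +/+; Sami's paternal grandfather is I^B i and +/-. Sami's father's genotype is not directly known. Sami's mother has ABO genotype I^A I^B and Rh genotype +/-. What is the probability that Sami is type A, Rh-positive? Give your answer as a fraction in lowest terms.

Sami's father's ABO genotype from I^A i × I^B i: 1/4 I^A I^B, 1/4 I^A i, 1/4 I^B i, 1/4 i i.
Crossing each possibility with the mother I^A I^B and summing P(type A): 1/4·1/4 + 1/4·1/2 + 1/4·1/4 + 1/4·1/2 = 3/8.
Similarly for Rh via the father's Rh distribution: P(Rh+) = 7/8.
Independent loci: 3/8 × 7/8 = 21/64.

21/64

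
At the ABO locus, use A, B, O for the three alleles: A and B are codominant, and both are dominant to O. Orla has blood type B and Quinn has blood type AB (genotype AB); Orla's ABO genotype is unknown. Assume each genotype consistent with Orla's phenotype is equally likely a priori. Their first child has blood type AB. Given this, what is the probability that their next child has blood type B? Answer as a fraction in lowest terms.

Possible genotypes: Orla ∈ {BB, BO}; Quinn ∈ {AB}.
Weight each parental genotype pair by prior × P(type-AB child):
  BB × AB: posterior weight 2/3; P(next child type B) = 1/2.
  BO × AB: posterior weight 1/3; P(next child type B) = 1/2.
Weighted sum = 1/2.

1/2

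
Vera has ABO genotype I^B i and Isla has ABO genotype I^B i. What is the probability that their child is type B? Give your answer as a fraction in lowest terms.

ABO cross I^B i × I^B i → offspring phenotypes: 1/4 O, 3/4 B.
So P(type B) = 3/4.

3/4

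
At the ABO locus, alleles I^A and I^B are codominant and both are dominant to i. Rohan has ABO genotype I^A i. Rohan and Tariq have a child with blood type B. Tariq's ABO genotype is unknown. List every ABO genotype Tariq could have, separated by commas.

I^A I^B, I^B I^B, I^B i

For each candidate genotype of Tariq, check whether crossing it with I^A i can produce every observed child phenotype.
  I^A I^A → possible child types {A} ✗
  I^A I^B → possible child types {A, B, AB} ✓
  I^A i → possible child types {O, A} ✗
  I^B I^B → possible child types {B, AB} ✓
  I^B i → possible child types {O, A, B, AB} ✓
  i i → possible child types {O, A} ✗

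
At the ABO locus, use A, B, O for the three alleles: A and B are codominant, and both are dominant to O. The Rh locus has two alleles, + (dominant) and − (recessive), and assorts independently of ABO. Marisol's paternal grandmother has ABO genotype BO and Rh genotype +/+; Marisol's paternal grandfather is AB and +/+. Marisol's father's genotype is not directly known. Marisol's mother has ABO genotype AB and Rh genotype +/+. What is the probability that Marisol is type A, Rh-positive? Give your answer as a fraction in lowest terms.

Marisol's father's ABO genotype from BO × AB: 1/4 AB, 1/4 AO, 1/4 BB, 1/4 BO.
Crossing each possibility with the mother AB and summing P(type A): 1/4·1/4 + 1/4·1/2 + 1/4·0 + 1/4·1/4 = 1/4.
Similarly for Rh via the father's Rh distribution: P(Rh+) = 1.
Independent loci: 1/4 × 1 = 1/4.

1/4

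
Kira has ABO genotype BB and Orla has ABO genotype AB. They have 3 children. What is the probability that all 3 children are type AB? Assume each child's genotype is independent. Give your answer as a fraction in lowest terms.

ABO cross BB × AB → 1/2 B, 1/2 AB.
So P(type AB) = 1/2 per child.
All 3 independent: (1/2)^3 = 1/8.

1/8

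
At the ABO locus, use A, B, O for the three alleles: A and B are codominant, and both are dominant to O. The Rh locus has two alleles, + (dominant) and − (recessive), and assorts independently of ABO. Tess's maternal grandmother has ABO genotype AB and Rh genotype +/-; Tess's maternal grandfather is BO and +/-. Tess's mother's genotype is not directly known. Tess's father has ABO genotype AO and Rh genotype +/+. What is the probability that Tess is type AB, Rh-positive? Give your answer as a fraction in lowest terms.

Tess's mother's ABO genotype from AB × BO: 1/4 AB, 1/4 AO, 1/4 BB, 1/4 BO.
Crossing each possibility with the father AO and summing P(type AB): 1/4·1/4 + 1/4·0 + 1/4·1/2 + 1/4·1/4 = 1/4.
Similarly for Rh via the mother's Rh distribution: P(Rh+) = 1.
Independent loci: 1/4 × 1 = 1/4.

1/4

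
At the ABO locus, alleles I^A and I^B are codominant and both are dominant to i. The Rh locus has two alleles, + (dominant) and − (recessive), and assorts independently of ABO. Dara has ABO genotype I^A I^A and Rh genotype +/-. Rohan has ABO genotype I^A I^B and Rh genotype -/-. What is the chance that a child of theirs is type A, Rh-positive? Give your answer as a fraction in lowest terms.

1/4

ABO cross I^A I^A × I^A I^B → offspring phenotypes: 1/2 A, 1/2 AB.
Rh cross +/- × -/- → 1/2 Rh+, 1/2 Rh-.
Independent loci: P(type A, Rh-positive) = 1/2 × 1/2 = 1/4.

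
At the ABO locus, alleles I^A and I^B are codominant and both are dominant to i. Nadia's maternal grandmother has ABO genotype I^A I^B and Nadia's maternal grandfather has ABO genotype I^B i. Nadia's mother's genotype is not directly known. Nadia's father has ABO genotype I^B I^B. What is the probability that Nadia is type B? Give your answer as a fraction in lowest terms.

Nadia's mother's ABO genotype from I^A I^B × I^B i: 1/4 I^A I^B, 1/4 I^A i, 1/4 I^B I^B, 1/4 I^B i.
Crossing each possibility with the father I^B I^B and summing P(type B): 1/4·1/2 + 1/4·1/2 + 1/4·1 + 1/4·1 = 3/4.

3/4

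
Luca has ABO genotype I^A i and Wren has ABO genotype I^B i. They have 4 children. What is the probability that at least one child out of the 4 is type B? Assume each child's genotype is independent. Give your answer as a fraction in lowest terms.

ABO cross I^A i × I^B i → 1/4 O, 1/4 A, 1/4 B, 1/4 AB.
So P(type B) = 1/4 per child.
P(none) = (3/4)^4 = 81/256; P(at least one) = 1 − 81/256 = 175/256.

175/256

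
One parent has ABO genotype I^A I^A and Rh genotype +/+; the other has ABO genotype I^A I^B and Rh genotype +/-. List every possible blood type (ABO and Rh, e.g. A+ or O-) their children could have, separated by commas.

Gametes from I^A I^A × I^A I^B give offspring ABO genotypes I^A I^A, I^A I^B, i.e. phenotypes A, AB.
Rh cross +/+ × +/- → phenotypes Rh+.
Combining independently: A+, AB+.

A+, AB+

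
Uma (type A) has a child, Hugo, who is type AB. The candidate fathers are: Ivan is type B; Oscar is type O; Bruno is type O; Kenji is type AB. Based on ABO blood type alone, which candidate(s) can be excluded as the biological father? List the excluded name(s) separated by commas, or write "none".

Oscar, Bruno

A candidate is excluded only if no genotype consistent with his phenotype could produce a type AB child with a type A mother.
Oscar (type O): no genotype consistent with that phenotype can produce a type-AB child with a type-A mother.
Bruno (type O): no genotype consistent with that phenotype can produce a type-AB child with a type-A mother.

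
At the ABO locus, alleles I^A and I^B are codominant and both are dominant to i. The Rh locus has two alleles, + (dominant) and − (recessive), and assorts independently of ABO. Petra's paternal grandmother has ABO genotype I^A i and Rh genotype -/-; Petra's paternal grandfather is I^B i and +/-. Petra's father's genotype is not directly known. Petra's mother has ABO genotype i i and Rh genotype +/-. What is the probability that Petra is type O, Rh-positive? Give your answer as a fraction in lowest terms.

Petra's father's ABO genotype from I^A i × I^B i: 1/4 I^A I^B, 1/4 I^A i, 1/4 I^B i, 1/4 i i.
Crossing each possibility with the mother i i and summing P(type O): 1/4·0 + 1/4·1/2 + 1/4·1/2 + 1/4·1 = 1/2.
Similarly for Rh via the father's Rh distribution: P(Rh+) = 5/8.
Independent loci: 1/2 × 5/8 = 5/16.

5/16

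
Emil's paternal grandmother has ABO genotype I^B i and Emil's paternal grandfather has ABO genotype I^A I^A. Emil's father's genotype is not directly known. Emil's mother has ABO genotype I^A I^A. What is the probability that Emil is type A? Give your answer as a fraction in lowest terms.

Emil's father's ABO genotype from I^B i × I^A I^A: 1/2 I^A I^B, 1/2 I^A i.
Crossing each possibility with the mother I^A I^A and summing P(type A): 1/2·1/2 + 1/2·1 = 3/4.

3/4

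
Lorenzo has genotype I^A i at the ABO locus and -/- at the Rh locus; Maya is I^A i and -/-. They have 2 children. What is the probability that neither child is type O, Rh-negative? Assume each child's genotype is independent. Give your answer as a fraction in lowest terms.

ABO cross I^A i × I^A i → 1/4 O, 3/4 A.
Rh cross -/- × -/- → 1 Rh-; so P(type O, Rh-negative) = 1/4 × 1 = 1/4 per child.
P(not type O, Rh-negative) = 3/4 for one child; (3/4)^2 = 9/16.

9/16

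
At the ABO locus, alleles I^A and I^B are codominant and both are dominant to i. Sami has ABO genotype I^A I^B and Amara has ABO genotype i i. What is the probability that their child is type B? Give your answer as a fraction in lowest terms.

ABO cross I^A I^B × i i → offspring phenotypes: 1/2 A, 1/2 B.
So P(type B) = 1/2.

1/2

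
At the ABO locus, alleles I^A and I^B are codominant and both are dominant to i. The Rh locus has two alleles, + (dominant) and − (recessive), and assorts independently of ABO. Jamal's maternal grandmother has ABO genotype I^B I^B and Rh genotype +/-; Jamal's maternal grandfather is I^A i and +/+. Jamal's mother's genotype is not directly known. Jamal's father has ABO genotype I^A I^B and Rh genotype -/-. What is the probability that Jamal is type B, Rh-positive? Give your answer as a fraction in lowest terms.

Jamal's mother's ABO genotype from I^B I^B × I^A i: 1/2 I^A I^B, 1/2 I^B i.
Crossing each possibility with the father I^A I^B and summing P(type B): 1/2·1/4 + 1/2·1/2 = 3/8.
Similarly for Rh via the mother's Rh distribution: P(Rh+) = 3/4.
Independent loci: 3/8 × 3/4 = 9/32.

9/32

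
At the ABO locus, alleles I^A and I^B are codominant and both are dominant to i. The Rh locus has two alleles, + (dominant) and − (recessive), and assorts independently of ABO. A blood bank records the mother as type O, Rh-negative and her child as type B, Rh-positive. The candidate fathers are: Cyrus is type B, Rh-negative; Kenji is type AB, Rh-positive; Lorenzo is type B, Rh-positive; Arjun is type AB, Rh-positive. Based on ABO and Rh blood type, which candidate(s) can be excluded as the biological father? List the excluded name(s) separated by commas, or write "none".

Cyrus

A candidate is excluded only if no genotype consistent with his phenotype could produce a type B, Rh-positive child with a type O, Rh-negative mother.
Cyrus (type B, Rh-): no genotype consistent with that phenotype can produce a type-B Rh+ child with a type-O mother.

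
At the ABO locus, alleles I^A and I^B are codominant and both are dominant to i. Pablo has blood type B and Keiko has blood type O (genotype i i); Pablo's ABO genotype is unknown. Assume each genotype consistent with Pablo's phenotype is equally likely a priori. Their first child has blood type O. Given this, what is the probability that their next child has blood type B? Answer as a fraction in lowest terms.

Possible genotypes: Pablo ∈ {I^B I^B, I^B i}; Keiko ∈ {i i}.
Weight each parental genotype pair by prior × P(type-O child):
  I^B i × i i: posterior weight 1; P(next child type B) = 1/2.
Weighted sum = 1/2.

1/2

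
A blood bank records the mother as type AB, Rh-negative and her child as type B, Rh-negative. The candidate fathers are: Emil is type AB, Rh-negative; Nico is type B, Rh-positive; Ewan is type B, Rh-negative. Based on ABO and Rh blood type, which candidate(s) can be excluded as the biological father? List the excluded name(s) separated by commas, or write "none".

none

A candidate is excluded only if no genotype consistent with his phenotype could produce a type B, Rh-negative child with a type AB, Rh-negative mother.
Every candidate has at least one consistent genotype combination, so none can be excluded.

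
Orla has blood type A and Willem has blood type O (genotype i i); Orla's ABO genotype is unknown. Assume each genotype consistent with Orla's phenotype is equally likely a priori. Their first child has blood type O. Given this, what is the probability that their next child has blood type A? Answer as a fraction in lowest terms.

Possible genotypes: Orla ∈ {I^A I^A, I^A i}; Willem ∈ {i i}.
Weight each parental genotype pair by prior × P(type-O child):
  I^A i × i i: posterior weight 1; P(next child type A) = 1/2.
Weighted sum = 1/2.

1/2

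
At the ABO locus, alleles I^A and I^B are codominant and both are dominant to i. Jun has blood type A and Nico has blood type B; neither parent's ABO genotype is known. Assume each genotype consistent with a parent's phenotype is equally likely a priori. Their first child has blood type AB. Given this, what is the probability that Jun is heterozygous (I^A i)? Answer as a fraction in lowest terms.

Possible genotypes: Jun ∈ {I^A I^A, I^A i}; Nico ∈ {I^B I^B, I^B i}.
Weight each parental genotype pair by prior × P(type-AB child):
  I^A I^A × I^B I^B: posterior weight 4/9.
  I^A I^A × I^B i: posterior weight 2/9.
  I^A i × I^B I^B: posterior weight 2/9.
  I^A i × I^B i: posterior weight 1/9.
Sum the posterior weight over pairs where Jun is I^A i: 1/3.

1/3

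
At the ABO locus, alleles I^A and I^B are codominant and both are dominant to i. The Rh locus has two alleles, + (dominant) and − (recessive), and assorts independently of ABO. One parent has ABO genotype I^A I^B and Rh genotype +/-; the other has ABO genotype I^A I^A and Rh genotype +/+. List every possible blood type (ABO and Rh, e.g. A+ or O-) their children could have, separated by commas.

Gametes from I^A I^B × I^A I^A give offspring ABO genotypes I^A I^A, I^A I^B, i.e. phenotypes A, AB.
Rh cross +/- × +/+ → phenotypes Rh+.
Combining independently: A+, AB+.

A+, AB+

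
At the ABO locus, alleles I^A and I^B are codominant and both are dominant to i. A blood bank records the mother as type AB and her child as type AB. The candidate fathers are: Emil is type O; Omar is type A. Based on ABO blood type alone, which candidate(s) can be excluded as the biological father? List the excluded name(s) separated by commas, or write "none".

A candidate is excluded only if no genotype consistent with his phenotype could produce a type AB child with a type AB mother.
Emil (type O): no genotype consistent with that phenotype can produce a type-AB child with a type-AB mother.

Emil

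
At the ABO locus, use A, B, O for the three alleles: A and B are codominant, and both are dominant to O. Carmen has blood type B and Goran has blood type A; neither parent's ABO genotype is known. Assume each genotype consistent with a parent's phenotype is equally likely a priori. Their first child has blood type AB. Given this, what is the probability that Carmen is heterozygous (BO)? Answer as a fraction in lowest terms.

Possible genotypes: Carmen ∈ {BB, BO}; Goran ∈ {AA, AO}.
Weight each parental genotype pair by prior × P(type-AB child):
  BB × AA: posterior weight 4/9.
  BB × AO: posterior weight 2/9.
  BO × AA: posterior weight 2/9.
  BO × AO: posterior weight 1/9.
Sum the posterior weight over pairs where Carmen is BO: 1/3.

1/3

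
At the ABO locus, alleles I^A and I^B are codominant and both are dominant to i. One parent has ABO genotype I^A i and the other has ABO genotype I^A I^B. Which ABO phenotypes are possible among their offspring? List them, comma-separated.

A, B, AB

Gametes from I^A i × I^A I^B give offspring ABO genotypes I^A I^A, I^A I^B, I^A i, I^B i, i.e. phenotypes A, B, AB.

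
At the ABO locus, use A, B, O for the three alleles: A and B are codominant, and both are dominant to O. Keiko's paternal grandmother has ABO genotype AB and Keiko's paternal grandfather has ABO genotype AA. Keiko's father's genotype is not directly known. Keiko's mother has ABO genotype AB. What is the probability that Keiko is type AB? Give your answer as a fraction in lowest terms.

Keiko's father's ABO genotype from AB × AA: 1/2 AA, 1/2 AB.
Crossing each possibility with the mother AB and summing P(type AB): 1/2·1/2 + 1/2·1/2 = 1/2.

1/2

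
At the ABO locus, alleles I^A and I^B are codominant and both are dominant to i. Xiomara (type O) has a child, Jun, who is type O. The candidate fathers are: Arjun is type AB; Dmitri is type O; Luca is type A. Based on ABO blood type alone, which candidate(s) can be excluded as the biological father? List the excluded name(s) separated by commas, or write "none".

A candidate is excluded only if no genotype consistent with his phenotype could produce a type O child with a type O mother.
Arjun (type AB): no genotype consistent with that phenotype can produce a type-O child with a type-O mother.

Arjun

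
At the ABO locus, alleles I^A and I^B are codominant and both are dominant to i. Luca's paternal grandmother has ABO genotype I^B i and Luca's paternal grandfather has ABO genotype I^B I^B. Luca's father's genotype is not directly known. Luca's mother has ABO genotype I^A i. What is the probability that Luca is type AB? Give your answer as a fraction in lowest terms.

3/8

Luca's father's ABO genotype from I^B i × I^B I^B: 1/2 I^B I^B, 1/2 I^B i.
Crossing each possibility with the mother I^A i and summing P(type AB): 1/2·1/2 + 1/2·1/4 = 3/8.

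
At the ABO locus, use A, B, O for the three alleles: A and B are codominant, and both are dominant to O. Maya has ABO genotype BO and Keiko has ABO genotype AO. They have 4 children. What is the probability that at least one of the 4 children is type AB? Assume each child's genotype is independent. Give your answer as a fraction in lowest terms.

ABO cross BO × AO → 1/4 O, 1/4 A, 1/4 B, 1/4 AB.
So P(type AB) = 1/4 per child.
P(none) = (3/4)^4 = 81/256; P(at least one) = 1 − 81/256 = 175/256.

175/256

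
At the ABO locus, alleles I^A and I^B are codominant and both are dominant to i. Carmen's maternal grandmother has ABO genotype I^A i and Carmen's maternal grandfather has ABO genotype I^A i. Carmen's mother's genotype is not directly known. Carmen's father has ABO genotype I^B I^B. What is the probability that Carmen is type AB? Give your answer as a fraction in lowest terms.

1/2

Carmen's mother's ABO genotype from I^A i × I^A i: 1/4 I^A I^A, 1/2 I^A i, 1/4 i i.
Crossing each possibility with the father I^B I^B and summing P(type AB): 1/4·1 + 1/2·1/2 + 1/4·0 = 1/2.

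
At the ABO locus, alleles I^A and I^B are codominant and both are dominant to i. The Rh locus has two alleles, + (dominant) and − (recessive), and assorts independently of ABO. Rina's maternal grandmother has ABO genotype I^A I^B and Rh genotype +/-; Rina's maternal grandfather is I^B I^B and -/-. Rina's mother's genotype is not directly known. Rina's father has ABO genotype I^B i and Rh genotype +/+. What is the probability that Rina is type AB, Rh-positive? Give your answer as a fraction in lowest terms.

1/8

Rina's mother's ABO genotype from I^A I^B × I^B I^B: 1/2 I^A I^B, 1/2 I^B I^B.
Crossing each possibility with the father I^B i and summing P(type AB): 1/2·1/4 + 1/2·0 = 1/8.
Similarly for Rh via the mother's Rh distribution: P(Rh+) = 1.
Independent loci: 1/8 × 1 = 1/8.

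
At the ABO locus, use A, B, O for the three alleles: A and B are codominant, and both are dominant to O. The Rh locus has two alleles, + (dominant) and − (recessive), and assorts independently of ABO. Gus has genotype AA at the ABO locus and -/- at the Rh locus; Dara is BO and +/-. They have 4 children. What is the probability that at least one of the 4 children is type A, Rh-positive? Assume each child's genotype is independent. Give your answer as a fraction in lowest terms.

175/256

ABO cross AA × BO → 1/2 A, 1/2 AB.
Rh cross -/- × +/- → 1/2 Rh+, 1/2 Rh-; so P(type A, Rh-positive) = 1/2 × 1/2 = 1/4 per child.
P(none) = (3/4)^4 = 81/256; P(at least one) = 1 − 81/256 = 175/256.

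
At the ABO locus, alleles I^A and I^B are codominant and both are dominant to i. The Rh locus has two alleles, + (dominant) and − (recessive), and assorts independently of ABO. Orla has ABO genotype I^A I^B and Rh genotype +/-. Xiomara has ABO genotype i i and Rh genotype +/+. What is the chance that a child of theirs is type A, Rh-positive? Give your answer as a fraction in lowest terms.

ABO cross I^A I^B × i i → offspring phenotypes: 1/2 A, 1/2 B.
Rh cross +/- × +/+ → 1 Rh+.
Independent loci: P(type A, Rh-positive) = 1/2 × 1 = 1/2.

1/2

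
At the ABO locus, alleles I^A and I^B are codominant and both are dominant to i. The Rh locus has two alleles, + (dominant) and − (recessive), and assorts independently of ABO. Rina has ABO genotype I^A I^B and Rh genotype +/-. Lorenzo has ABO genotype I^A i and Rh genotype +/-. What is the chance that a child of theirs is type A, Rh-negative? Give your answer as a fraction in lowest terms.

1/8

ABO cross I^A I^B × I^A i → offspring phenotypes: 1/2 A, 1/4 B, 1/4 AB.
Rh cross +/- × +/- → 3/4 Rh+, 1/4 Rh-.
Independent loci: P(type A, Rh-negative) = 1/2 × 1/4 = 1/8.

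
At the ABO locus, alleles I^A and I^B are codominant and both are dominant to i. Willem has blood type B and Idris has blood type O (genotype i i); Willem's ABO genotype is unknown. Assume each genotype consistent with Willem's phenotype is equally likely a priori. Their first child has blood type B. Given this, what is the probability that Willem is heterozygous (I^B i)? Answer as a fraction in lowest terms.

1/3

Possible genotypes: Willem ∈ {I^B I^B, I^B i}; Idris ∈ {i i}.
Weight each parental genotype pair by prior × P(type-B child):
  I^B I^B × i i: posterior weight 2/3.
  I^B i × i i: posterior weight 1/3.
Sum the posterior weight over pairs where Willem is I^B i: 1/3.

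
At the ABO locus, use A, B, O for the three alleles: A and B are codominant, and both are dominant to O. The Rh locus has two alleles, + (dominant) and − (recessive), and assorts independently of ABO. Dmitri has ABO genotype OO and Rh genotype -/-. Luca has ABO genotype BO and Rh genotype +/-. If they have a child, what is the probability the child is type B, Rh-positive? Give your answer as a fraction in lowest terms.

ABO cross OO × BO → offspring phenotypes: 1/2 O, 1/2 B.
Rh cross -/- × +/- → 1/2 Rh+, 1/2 Rh-.
Independent loci: P(type B, Rh-positive) = 1/2 × 1/2 = 1/4.

1/4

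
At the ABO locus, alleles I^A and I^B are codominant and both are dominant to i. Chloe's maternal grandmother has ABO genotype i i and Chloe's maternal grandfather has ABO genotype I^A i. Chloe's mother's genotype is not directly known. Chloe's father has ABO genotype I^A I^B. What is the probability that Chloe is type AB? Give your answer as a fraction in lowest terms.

1/8

Chloe's mother's ABO genotype from i i × I^A i: 1/2 I^A i, 1/2 i i.
Crossing each possibility with the father I^A I^B and summing P(type AB): 1/2·1/4 + 1/2·0 = 1/8.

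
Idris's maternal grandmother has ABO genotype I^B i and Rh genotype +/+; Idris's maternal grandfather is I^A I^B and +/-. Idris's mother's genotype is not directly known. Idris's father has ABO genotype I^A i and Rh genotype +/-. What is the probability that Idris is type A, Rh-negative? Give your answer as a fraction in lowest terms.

Idris's mother's ABO genotype from I^B i × I^A I^B: 1/4 I^A I^B, 1/4 I^A i, 1/4 I^B I^B, 1/4 I^B i.
Crossing each possibility with the father I^A i and summing P(type A): 1/4·1/2 + 1/4·3/4 + 1/4·0 + 1/4·1/4 = 3/8.
Similarly for Rh via the mother's Rh distribution: P(Rh-) = 1/8.
Independent loci: 3/8 × 1/8 = 3/64.

3/64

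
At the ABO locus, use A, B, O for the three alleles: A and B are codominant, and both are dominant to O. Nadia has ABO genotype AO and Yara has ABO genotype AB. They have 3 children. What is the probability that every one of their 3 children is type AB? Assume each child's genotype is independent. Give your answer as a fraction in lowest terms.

ABO cross AO × AB → 1/2 A, 1/4 B, 1/4 AB.
So P(type AB) = 1/4 per child.
All 3 independent: (1/4)^3 = 1/64.

1/64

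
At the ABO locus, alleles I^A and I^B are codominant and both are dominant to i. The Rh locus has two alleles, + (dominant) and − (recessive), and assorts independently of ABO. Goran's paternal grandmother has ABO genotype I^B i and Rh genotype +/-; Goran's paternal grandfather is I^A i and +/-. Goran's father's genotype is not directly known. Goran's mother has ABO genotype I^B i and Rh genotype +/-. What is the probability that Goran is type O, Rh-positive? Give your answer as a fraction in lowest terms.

3/16

Goran's father's ABO genotype from I^B i × I^A i: 1/4 I^A I^B, 1/4 I^A i, 1/4 I^B i, 1/4 i i.
Crossing each possibility with the mother I^B i and summing P(type O): 1/4·0 + 1/4·1/4 + 1/4·1/4 + 1/4·1/2 = 1/4.
Similarly for Rh via the father's Rh distribution: P(Rh+) = 3/4.
Independent loci: 1/4 × 3/4 = 3/16.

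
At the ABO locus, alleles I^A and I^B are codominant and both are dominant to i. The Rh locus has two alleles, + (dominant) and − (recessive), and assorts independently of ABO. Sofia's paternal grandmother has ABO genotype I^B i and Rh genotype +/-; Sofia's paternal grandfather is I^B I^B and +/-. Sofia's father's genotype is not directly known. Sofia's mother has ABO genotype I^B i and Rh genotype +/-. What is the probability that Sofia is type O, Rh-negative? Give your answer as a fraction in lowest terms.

1/32

Sofia's father's ABO genotype from I^B i × I^B I^B: 1/2 I^B I^B, 1/2 I^B i.
Crossing each possibility with the mother I^B i and summing P(type O): 1/2·0 + 1/2·1/4 = 1/8.
Similarly for Rh via the father's Rh distribution: P(Rh-) = 1/4.
Independent loci: 1/8 × 1/4 = 1/32.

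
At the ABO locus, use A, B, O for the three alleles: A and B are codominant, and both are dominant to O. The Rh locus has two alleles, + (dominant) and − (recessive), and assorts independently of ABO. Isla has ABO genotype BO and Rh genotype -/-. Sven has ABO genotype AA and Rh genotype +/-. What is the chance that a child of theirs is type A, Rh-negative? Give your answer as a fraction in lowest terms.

1/4

ABO cross BO × AA → offspring phenotypes: 1/2 A, 1/2 AB.
Rh cross -/- × +/- → 1/2 Rh+, 1/2 Rh-.
Independent loci: P(type A, Rh-negative) = 1/2 × 1/2 = 1/4.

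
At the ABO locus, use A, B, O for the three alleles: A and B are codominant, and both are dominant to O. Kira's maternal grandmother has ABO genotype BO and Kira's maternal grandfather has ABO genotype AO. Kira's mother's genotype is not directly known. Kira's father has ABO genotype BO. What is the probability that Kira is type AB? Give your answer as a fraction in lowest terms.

1/8

Kira's mother's ABO genotype from BO × AO: 1/4 AB, 1/4 AO, 1/4 BO, 1/4 OO.
Crossing each possibility with the father BO and summing P(type AB): 1/4·1/4 + 1/4·1/4 + 1/4·0 + 1/4·0 = 1/8.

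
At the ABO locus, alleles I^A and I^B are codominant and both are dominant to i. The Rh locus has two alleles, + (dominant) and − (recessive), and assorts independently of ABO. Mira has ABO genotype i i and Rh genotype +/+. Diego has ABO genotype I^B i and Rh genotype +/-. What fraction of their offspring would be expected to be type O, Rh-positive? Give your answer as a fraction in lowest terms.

1/2

ABO cross i i × I^B i → offspring phenotypes: 1/2 O, 1/2 B.
Rh cross +/+ × +/- → 1 Rh+.
Independent loci: P(type O, Rh-positive) = 1/2 × 1 = 1/2.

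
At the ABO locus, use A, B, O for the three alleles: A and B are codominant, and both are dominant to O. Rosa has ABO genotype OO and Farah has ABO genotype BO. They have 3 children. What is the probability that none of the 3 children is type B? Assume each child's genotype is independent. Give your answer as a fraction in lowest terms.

ABO cross OO × BO → 1/2 O, 1/2 B.
So P(type B) = 1/2 per child.
P(not type B) = 1/2 for one child; (1/2)^3 = 1/8.

1/8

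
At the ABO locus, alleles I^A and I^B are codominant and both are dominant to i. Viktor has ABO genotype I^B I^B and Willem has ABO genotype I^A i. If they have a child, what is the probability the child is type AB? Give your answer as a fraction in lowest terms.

ABO cross I^B I^B × I^A i → offspring phenotypes: 1/2 B, 1/2 AB.
So P(type AB) = 1/2.

1/2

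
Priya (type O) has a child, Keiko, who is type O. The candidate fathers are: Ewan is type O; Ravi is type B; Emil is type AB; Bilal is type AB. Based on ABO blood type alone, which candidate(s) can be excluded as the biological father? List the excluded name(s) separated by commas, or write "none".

Emil, Bilal

A candidate is excluded only if no genotype consistent with his phenotype could produce a type O child with a type O mother.
Emil (type AB): no genotype consistent with that phenotype can produce a type-O child with a type-O mother.
Bilal (type AB): no genotype consistent with that phenotype can produce a type-O child with a type-O mother.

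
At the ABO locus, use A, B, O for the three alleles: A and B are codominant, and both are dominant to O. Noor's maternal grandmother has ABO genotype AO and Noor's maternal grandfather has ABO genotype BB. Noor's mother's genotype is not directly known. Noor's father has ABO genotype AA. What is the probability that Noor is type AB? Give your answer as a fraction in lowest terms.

Noor's mother's ABO genotype from AO × BB: 1/2 AB, 1/2 BO.
Crossing each possibility with the father AA and summing P(type AB): 1/2·1/2 + 1/2·1/2 = 1/2.

1/2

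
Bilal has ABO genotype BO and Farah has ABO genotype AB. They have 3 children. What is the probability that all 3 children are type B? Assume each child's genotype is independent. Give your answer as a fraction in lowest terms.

ABO cross BO × AB → 1/4 A, 1/2 B, 1/4 AB.
So P(type B) = 1/2 per child.
All 3 independent: (1/2)^3 = 1/8.

1/8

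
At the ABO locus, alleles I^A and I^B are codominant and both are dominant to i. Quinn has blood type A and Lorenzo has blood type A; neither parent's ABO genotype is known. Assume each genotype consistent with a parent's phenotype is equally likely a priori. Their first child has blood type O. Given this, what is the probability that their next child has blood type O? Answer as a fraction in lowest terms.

1/4

Possible genotypes: Quinn ∈ {I^A I^A, I^A i}; Lorenzo ∈ {I^A I^A, I^A i}.
Weight each parental genotype pair by prior × P(type-O child):
  I^A i × I^A i: posterior weight 1; P(next child type O) = 1/4.
Weighted sum = 1/4.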